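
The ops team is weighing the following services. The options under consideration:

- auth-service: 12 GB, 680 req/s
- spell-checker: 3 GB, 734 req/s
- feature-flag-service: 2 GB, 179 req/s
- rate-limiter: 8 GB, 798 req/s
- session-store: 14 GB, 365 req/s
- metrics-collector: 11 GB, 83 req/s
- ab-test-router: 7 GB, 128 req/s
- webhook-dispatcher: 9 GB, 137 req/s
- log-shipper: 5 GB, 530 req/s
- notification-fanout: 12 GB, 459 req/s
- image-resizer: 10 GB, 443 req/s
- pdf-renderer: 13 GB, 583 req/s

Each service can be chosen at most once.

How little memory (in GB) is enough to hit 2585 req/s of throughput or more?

28

Look for the lowest-memory combination reaching 2585.
auth-service + spell-checker + rate-limiter + log-shipper: 2742 throughput at 28 GB.
Any bundle with less than 28 GB falls short of 2585.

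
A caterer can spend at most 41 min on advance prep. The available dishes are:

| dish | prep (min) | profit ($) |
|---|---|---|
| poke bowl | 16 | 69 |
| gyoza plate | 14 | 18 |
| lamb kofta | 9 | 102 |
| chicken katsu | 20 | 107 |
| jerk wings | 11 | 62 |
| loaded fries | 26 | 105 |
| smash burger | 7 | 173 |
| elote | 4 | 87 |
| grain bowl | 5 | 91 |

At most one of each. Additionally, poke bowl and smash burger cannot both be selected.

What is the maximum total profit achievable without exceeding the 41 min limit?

Density check — smash burger 24.71, elote 21.75, grain bowl 18.20, lamb kofta 11.33 are the best per min.
Lamb kofta + jerk wings + smash burger + elote + grain bowl uses 36 of the 41 min and totals 515.
That's the maximum — no feasible swap from here does better than 515.

515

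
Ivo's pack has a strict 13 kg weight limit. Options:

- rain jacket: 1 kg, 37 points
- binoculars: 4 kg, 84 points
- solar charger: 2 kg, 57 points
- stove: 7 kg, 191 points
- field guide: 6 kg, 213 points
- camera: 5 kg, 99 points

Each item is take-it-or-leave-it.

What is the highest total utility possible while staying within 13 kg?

404

By utility per kg: rain jacket 37.00, field guide 35.50, solar charger 28.50 lead.
Greedy by ratio would take rain jacket + binoculars + solar charger + field guide: 13 kg used, total 391.
The 7 kg tied up in rain jacket and binoculars and solar charger is better spent on stove — total rises to 404 (13 kg).
An exhaustive check of the 64 subsets confirms 404.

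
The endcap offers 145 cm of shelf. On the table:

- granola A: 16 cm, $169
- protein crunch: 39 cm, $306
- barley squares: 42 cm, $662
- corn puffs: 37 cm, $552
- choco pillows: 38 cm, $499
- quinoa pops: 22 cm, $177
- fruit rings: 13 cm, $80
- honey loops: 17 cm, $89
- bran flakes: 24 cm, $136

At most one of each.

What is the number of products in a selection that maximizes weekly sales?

4

Best achievable weekly sales is 1890.
One optimal bundle: barley squares + corn puffs + choco pillows + quinoa pops (139 cm).
All optima have 4 products.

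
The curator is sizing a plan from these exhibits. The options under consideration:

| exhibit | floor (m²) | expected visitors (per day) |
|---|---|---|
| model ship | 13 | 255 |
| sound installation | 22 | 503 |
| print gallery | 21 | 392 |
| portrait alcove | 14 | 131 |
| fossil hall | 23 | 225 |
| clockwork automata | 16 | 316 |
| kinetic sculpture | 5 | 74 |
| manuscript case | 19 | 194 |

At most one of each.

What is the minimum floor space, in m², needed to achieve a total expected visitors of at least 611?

34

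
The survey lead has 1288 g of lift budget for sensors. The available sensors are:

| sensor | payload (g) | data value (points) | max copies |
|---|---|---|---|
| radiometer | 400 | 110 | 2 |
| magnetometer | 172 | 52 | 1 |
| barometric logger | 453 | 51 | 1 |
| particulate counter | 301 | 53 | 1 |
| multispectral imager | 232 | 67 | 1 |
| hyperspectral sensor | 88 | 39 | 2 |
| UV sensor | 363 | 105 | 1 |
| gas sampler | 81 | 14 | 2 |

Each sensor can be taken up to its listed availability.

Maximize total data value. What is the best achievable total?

374

Taking the top-ratio sensors first gives magnetometer + particulate counter + multispectral imager + 2×hyperspectral sensor + UV sensor for 355 (1244 g).
Dropping magnetometer and particulate counter frees 473 g; slotting in radiometer + gas sampler (481 g) lifts the total to 374 at 1252 g.
That's the maximum — no swap from here does better than 374.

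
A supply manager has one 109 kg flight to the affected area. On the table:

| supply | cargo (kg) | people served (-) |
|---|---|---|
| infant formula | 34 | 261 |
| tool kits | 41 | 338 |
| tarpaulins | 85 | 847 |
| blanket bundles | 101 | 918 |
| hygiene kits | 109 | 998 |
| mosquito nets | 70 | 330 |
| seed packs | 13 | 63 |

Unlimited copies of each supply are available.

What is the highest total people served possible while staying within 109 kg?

998

Taking the top-ratio supplies first gives tarpaulins + seed packs for 910 (98 kg).
The 98 kg tied up in tarpaulins and seed packs is better spent on hygiene kits — total rises to 998 (109 kg).
Every other selection either busts 109 kg or fails to beat 998.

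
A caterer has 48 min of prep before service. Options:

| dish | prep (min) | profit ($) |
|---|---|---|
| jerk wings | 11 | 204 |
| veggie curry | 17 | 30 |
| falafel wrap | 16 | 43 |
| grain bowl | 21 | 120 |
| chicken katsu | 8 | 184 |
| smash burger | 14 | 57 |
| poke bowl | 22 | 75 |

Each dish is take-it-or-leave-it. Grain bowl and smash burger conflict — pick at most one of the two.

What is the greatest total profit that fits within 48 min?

Taking jerk wings + grain bowl + chicken katsu: 40 min used, 508 in profit.
That's the maximum — no feasible swap from here does better than 508.

508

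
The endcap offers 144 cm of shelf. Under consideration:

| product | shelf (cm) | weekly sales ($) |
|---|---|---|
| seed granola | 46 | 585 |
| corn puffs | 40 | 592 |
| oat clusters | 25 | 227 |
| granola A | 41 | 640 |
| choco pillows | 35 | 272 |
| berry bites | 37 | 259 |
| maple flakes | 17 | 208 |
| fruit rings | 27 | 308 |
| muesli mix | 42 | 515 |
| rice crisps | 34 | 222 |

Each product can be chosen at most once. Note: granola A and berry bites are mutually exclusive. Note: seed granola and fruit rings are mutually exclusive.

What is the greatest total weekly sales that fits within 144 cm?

Best packing: seed granola + corn puffs + granola A + maple flakes — 144 cm, 2025 total.

2025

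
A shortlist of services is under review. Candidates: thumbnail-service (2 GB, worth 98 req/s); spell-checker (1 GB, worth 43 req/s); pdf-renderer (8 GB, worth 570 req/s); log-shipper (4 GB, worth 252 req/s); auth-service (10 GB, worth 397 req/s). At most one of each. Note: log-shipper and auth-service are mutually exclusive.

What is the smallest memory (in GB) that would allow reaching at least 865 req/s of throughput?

13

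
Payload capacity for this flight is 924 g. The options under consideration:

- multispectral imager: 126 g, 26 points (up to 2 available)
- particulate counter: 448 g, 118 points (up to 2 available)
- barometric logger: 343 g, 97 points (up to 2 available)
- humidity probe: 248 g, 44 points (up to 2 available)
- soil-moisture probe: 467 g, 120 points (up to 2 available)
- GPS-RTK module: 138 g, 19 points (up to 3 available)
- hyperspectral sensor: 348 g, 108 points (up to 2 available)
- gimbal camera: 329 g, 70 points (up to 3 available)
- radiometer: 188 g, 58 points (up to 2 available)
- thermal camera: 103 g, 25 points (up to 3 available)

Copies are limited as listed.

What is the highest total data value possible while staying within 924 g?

The ratio ordering already packs tightly: 2×hyperspectral sensor + radiometer, 884 g, 274.
Nothing else within 924 g beats 274.

274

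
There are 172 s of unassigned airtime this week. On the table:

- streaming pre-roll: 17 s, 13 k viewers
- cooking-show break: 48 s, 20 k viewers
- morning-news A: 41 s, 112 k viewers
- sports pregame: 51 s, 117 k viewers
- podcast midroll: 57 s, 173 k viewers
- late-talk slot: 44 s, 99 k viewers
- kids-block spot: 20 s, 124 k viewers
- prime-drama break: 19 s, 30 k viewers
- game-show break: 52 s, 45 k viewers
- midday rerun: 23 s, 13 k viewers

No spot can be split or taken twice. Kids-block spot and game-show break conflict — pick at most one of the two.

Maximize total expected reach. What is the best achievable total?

The ratio ordering already packs tightly: morning-news A + sports pregame + podcast midroll + kids-block spot, 169 s, 526.
Next best is sports pregame + podcast midroll + late-talk slot + kids-block spot at 513 (172 s) — short by 13.

526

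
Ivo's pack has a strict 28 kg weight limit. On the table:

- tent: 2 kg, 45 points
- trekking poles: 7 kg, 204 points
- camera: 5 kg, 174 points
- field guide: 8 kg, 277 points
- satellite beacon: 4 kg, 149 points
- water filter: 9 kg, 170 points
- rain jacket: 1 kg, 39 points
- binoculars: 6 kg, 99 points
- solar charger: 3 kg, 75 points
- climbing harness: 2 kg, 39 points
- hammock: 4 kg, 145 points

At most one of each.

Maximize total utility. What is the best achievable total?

The ratio heuristic lands on tent + camera + field guide + satellite beacon + rain jacket + solar charger + hammock (904) but leaves 1 kg idle.
The 6 kg tied up in tent and rain jacket and solar charger is better spent on trekking poles — total rises to 949 (28 kg).
Nothing else within 28 kg beats 949.

949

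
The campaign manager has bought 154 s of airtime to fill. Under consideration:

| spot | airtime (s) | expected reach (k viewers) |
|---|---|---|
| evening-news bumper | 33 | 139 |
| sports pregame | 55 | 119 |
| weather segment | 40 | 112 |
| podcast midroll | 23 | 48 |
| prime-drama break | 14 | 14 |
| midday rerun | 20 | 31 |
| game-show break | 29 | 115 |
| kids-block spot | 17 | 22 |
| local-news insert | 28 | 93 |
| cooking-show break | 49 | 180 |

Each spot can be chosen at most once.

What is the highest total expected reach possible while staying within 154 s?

546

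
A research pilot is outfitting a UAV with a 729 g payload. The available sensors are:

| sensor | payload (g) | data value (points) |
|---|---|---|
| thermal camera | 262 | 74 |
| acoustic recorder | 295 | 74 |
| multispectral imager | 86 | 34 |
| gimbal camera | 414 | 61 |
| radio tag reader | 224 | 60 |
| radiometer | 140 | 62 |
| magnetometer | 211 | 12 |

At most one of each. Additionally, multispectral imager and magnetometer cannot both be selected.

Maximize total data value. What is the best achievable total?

230

Density check — radiometer 0.44, multispectral imager 0.40, thermal camera 0.28 are the best per g.
Best packing: thermal camera + multispectral imager + radio tag reader + radiometer — 712 g, 230 total.
Runner-up thermal camera + acoustic recorder + radiometer tops out at 210.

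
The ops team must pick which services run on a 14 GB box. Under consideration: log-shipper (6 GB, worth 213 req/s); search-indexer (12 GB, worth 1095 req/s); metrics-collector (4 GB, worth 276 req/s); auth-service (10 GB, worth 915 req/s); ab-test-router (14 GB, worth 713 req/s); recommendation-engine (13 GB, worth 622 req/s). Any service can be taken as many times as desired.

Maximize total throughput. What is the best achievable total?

1191

Taking metrics-collector + auth-service: 14 GB used, 1191 in throughput.
That's the maximum — no swap from here does better than 1191.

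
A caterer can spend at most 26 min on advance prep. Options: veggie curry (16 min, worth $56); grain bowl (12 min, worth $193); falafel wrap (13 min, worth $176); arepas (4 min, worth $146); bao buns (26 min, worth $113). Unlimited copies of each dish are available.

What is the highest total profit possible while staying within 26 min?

Density check — arepas 36.50, grain bowl 16.08, falafel wrap 13.54 are the best per min.
The ratio ordering already packs tightly: 6×arepas, 24 min, 876.
The spare 2 min is too small for any remaining dish, and no exchange beats 876.

876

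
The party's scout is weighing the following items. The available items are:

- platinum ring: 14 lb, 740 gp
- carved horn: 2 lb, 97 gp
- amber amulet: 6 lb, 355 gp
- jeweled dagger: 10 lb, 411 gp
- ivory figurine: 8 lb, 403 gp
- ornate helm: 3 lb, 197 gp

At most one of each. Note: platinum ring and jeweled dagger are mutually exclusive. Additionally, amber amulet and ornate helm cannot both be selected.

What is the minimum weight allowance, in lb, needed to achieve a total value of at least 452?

Look for the lowest-weight combination reaching 452.
carved horn + amber amulet reaches 452 using 8 lb.
Below 8 lb the best achievable stays under 452.

8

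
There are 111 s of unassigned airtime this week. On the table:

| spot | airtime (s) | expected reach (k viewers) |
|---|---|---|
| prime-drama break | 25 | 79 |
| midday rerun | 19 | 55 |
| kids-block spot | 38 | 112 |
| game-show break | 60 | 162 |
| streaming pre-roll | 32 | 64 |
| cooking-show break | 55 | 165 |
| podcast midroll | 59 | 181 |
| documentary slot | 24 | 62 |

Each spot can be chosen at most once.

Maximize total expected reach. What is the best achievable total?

322

Greedy by ratio would take prime-drama break + midday rerun + podcast midroll: 103 s used, total 315.
Dropping midday rerun frees 19 s; slotting in documentary slot (24 s) lifts the total to 322 at 108 s.
The closest alternative, prime-drama break + midday rerun + podcast midroll, reaches only 315.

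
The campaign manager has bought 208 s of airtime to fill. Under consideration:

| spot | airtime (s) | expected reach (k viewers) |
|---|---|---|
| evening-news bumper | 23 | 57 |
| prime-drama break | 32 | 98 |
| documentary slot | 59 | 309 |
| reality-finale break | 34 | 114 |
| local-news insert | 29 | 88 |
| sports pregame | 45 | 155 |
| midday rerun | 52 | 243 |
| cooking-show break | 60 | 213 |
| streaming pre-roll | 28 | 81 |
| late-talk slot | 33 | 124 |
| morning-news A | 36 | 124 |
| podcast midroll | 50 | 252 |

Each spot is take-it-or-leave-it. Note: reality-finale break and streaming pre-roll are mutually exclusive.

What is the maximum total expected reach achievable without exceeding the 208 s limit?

959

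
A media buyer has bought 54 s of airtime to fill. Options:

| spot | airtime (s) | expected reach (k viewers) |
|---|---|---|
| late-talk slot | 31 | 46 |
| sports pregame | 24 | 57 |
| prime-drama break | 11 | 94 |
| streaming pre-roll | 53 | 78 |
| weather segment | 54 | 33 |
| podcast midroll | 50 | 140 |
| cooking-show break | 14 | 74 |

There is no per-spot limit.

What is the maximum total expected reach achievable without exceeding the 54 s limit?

376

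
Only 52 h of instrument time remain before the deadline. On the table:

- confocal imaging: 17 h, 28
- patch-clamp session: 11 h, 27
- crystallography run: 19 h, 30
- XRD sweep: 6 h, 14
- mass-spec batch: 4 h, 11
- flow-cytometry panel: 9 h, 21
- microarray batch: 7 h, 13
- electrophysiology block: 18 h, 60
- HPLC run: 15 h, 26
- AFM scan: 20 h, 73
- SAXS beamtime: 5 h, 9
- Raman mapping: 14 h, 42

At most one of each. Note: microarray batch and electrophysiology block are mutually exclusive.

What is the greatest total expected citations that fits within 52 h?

175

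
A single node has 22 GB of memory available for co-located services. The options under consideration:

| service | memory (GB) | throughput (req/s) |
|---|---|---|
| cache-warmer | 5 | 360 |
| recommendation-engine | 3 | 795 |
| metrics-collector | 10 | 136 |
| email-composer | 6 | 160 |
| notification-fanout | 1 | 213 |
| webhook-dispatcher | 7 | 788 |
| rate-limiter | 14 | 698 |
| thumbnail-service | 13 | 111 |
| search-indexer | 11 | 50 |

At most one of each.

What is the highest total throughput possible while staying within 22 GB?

Cache-warmer + recommendation-engine + email-composer + notification-fanout + webhook-dispatcher uses 22 of the 22 GB and totals 2316.

2316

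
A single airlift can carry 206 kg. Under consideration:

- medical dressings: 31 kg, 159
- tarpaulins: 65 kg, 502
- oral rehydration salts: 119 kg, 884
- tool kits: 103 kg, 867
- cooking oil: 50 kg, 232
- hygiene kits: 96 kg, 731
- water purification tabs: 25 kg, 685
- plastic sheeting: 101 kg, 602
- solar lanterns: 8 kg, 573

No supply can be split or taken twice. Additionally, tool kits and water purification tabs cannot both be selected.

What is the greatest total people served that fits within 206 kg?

Best packing: tarpaulins + hygiene kits + water purification tabs + solar lanterns — 194 kg, 2491 total.
Next best is oral rehydration salts + cooking oil + water purification tabs + solar lanterns at 2374 (202 kg) — short by 117.

2491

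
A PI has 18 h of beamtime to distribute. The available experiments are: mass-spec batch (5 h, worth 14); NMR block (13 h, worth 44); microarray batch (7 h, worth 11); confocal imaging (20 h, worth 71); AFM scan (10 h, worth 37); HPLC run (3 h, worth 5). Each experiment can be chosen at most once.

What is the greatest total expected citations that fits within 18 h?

Greedy by ratio would take mass-spec batch + AFM scan + HPLC run: 18 h used, total 56.
The 13 h tied up in AFM scan and HPLC run is better spent on NMR block — total rises to 58 (18 h).
The closest alternative, mass-spec batch + AFM scan + HPLC run, reaches only 56.

58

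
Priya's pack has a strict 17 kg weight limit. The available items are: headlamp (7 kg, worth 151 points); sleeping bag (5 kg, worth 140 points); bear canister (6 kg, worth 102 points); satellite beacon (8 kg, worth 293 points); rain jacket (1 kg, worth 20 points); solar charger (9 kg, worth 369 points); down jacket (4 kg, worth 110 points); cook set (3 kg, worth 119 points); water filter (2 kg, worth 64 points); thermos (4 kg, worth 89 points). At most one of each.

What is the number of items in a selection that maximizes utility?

2

The maximum utility within 17 kg is 662.
satellite beacon + solar charger hits 662 at 17 kg.
Every optimal selection uses 2 items.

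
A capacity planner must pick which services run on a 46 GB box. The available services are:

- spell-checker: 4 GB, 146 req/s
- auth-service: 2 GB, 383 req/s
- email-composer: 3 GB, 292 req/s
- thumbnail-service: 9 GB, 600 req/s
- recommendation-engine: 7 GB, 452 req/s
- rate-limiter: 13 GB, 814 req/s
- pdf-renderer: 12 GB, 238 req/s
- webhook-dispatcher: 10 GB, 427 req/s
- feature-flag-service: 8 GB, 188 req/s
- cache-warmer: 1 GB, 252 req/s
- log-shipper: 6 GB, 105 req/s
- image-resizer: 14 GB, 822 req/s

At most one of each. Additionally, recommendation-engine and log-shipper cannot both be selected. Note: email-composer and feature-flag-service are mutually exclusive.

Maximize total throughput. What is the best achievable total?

3323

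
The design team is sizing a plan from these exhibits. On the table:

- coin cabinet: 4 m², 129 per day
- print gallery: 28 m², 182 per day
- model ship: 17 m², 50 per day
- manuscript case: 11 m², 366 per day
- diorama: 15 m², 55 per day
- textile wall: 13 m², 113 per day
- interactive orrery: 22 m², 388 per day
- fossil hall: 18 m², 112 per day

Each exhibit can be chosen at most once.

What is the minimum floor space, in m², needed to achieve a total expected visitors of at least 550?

Minimise m² subject to total expected visitors ≥ 550.
coin cabinet + manuscript case + textile wall reaches 608 using 28 m².
Any bundle with less than 28 m² falls short of 550.

28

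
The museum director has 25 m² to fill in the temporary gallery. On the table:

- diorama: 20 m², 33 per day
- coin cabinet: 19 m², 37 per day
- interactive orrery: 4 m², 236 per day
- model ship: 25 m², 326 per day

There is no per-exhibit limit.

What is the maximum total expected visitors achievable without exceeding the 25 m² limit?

The ratio ordering already packs tightly: 6×interactive orrery, 24 m², 1416.
The spare 1 m² is too small for any remaining exhibit, and no exchange beats 1416.

1416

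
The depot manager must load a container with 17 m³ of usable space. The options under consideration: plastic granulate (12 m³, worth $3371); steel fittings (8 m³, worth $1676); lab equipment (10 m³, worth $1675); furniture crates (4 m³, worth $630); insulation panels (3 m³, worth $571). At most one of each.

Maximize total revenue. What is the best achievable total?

Filling by ratio: plastic granulate + insulation panels for 3942, with 2 m³ left unused.
The 3 m³ tied up in insulation panels is better spent on furniture crates — total rises to 4001 (16 m³).

4001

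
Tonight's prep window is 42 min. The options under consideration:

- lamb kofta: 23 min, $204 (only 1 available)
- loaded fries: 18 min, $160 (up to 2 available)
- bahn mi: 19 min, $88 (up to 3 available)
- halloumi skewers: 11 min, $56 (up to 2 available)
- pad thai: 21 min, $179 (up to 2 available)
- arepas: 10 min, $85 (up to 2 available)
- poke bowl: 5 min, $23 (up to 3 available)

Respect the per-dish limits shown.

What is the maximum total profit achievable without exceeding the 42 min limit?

364

By profit per min: loaded fries 8.89, lamb kofta 8.87, pad thai 8.52, arepas 8.50 lead.
Greedy by ratio would take 2×loaded fries + poke bowl: 41 min used, total 343.
Replace loaded fries and poke bowl with lamb kofta: the trade gains 21 net, giving 364 at 41 min.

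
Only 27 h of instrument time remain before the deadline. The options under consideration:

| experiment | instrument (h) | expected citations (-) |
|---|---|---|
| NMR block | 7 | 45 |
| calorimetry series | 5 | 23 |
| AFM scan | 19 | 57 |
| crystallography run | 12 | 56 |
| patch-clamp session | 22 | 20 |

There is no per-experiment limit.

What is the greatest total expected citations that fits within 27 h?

158

By expected citations per h: NMR block 6.43, crystallography run 4.67, calorimetry series 4.60 lead.
The ratio ordering already packs tightly: 3×NMR block + calorimetry series, 26 h, 158.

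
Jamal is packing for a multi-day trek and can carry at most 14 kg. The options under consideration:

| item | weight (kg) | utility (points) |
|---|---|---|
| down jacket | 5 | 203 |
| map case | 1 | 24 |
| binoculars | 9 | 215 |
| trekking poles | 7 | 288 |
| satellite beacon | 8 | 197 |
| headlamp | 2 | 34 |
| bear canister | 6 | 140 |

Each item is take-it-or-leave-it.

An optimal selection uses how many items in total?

3

Optimal total is 525.
down jacket + trekking poles + headlamp hits 525 at 14 kg.
All optima have 3 items.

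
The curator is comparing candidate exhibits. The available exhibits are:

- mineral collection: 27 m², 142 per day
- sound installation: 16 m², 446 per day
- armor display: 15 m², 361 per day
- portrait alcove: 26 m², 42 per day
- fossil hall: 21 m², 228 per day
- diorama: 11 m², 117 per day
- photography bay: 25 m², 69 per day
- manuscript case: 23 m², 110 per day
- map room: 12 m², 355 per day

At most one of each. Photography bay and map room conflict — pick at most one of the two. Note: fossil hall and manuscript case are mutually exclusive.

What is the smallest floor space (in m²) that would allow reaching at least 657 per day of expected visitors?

Need the lightest bundle worth ≥ 657.
armor display + map room: 716 expected visitors at 27 m².
Any bundle with less than 27 m² falls short of 657.

27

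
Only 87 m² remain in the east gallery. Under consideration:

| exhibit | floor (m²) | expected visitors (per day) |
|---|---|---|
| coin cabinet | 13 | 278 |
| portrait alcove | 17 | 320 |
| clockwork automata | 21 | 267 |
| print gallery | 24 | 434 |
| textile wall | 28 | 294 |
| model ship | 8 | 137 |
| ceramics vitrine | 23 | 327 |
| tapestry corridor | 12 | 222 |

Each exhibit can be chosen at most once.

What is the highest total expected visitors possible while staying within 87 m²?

Greedy by ratio would take coin cabinet + portrait alcove + print gallery + model ship + tapestry corridor: 74 m² used, total 1391.
The 8 m² tied up in model ship is better spent on clockwork automata — total rises to 1521 (87 m²).

1521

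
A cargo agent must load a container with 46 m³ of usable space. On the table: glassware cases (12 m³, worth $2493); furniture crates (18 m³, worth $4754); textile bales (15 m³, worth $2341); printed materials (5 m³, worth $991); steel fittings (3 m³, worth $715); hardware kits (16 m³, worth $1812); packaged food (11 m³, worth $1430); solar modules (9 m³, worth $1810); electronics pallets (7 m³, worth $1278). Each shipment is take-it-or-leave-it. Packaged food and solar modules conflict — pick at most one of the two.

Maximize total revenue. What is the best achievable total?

The ratio heuristic lands on glassware cases + furniture crates + steel fittings + solar modules (9772) but leaves 4 m³ idle.
The 3 m³ tied up in steel fittings is better spent on electronics pallets — total rises to 10335 (46 m³).

10335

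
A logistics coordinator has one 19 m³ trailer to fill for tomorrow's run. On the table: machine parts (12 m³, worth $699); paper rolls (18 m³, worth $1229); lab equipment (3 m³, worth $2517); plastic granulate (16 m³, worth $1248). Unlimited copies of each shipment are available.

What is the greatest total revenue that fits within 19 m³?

15102

Taking 6×lab equipment: 18 m³ used, 15102 in revenue.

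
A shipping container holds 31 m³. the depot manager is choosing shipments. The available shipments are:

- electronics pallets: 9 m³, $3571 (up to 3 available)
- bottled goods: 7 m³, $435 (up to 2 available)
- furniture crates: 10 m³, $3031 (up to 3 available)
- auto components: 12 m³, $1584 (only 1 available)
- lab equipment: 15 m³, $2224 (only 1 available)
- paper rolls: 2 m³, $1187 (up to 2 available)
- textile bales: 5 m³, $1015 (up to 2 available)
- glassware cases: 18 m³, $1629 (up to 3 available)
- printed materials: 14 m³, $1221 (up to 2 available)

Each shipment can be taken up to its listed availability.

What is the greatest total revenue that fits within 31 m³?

Taking 3×electronics pallets + 2×paper rolls: 31 m³ used, 13087 in revenue.
That's the maximum — no swap from here does better than 13087.

13087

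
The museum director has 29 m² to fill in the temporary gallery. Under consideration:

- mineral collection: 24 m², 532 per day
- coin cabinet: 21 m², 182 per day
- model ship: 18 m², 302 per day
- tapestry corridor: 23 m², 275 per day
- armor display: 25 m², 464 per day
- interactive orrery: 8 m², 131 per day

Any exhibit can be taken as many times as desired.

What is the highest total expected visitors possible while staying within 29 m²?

532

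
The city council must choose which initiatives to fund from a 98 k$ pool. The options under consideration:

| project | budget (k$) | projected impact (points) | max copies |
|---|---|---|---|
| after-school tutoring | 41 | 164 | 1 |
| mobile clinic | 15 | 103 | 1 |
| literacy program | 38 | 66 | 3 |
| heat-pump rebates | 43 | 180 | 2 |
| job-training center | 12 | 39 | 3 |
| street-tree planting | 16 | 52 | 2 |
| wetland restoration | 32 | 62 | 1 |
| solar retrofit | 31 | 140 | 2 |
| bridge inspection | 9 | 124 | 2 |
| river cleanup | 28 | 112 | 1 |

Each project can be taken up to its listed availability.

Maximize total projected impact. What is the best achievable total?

Ranking by ratio (projected impact/k$): bridge inspection 13.78, mobile clinic 6.87, solar retrofit 4.52, heat-pump rebates 4.19.
Best packing: mobile clinic + 2×solar retrofit + 2×bridge inspection — 95 k$, 631 total.
No other feasible combination exceeds 631.

631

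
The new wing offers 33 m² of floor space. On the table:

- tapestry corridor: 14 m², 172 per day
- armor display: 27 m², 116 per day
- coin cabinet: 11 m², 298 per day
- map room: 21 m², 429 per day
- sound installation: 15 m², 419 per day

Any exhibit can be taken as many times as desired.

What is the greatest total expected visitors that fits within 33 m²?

Filling by ratio: 2×sound installation for 838, with 3 m² left unused.
Dropping 2×sound installation frees 30 m²; slotting in 3×coin cabinet (33 m²) lifts the total to 894 at 33 m².

894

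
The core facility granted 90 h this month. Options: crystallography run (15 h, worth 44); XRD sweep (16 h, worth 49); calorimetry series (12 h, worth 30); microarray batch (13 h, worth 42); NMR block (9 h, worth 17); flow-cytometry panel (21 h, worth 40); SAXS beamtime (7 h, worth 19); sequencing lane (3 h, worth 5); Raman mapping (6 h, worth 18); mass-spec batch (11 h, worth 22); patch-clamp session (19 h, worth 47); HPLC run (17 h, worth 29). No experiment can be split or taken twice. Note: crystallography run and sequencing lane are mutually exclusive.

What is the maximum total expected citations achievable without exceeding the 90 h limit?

249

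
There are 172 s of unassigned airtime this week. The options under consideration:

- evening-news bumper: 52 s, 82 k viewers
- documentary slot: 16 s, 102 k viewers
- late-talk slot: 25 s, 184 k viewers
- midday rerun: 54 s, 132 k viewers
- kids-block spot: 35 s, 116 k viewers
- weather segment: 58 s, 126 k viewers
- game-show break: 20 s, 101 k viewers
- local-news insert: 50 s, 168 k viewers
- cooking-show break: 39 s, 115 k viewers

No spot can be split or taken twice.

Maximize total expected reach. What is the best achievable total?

A density-first pass picks documentary slot + late-talk slot + kids-block spot + game-show break + local-news insert — 671 at 146 s.
The 35 s tied up in kids-block spot is better spent on midday rerun — total rises to 687 (165 s).
An exhaustive check of the 512 subsets confirms 687.

687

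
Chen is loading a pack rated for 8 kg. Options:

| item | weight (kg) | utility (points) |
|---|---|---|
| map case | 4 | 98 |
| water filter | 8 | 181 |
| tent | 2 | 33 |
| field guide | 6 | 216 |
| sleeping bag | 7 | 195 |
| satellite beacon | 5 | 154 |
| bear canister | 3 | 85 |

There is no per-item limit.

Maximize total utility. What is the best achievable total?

249

Ranking by ratio (utility/kg): field guide 36.00, satellite beacon 30.80, bear canister 28.33, sleeping bag 27.86.
Tent + field guide uses 8 of the 8 kg and totals 249.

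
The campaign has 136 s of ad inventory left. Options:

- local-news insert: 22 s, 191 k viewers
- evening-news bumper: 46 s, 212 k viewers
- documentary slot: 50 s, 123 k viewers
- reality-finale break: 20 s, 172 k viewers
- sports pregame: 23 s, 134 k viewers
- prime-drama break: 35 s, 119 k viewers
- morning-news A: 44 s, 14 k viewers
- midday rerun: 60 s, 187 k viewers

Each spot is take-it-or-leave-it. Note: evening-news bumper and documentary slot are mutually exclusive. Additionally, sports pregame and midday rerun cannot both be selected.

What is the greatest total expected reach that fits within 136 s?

709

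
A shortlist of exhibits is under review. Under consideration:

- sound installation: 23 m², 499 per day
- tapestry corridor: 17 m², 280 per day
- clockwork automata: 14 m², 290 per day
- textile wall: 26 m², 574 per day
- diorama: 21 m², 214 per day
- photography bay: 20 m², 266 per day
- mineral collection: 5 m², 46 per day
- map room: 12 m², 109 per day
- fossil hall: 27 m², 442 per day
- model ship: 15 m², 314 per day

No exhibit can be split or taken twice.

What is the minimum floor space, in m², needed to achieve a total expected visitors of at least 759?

37

Need the lightest bundle worth ≥ 759.
sound installation + clockwork automata: 789 expected visitors at 37 m².
No combination under 37 m² hits 759.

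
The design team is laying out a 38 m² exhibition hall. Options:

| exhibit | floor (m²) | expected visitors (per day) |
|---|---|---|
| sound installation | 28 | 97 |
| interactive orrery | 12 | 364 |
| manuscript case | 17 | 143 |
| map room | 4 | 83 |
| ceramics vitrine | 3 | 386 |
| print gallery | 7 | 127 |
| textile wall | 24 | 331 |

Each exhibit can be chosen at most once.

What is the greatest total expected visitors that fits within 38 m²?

Filling by ratio: interactive orrery + map room + ceramics vitrine + print gallery for 960, with 12 m² left unused.
The 7 m² tied up in print gallery is better spent on manuscript case — total rises to 976 (36 m²).

976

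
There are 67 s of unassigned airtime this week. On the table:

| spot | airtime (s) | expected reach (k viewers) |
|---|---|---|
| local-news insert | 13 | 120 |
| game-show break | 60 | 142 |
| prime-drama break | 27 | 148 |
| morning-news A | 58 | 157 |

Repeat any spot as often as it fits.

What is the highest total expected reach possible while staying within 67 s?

600

Density check — local-news insert 9.23, prime-drama break 5.48, morning-news A 2.71, game-show break 2.37 are the best per s.
Best packing: 5×local-news insert — 65 s, 600 total.
The spare 2 s is too small for any remaining spot, and no exchange beats 600.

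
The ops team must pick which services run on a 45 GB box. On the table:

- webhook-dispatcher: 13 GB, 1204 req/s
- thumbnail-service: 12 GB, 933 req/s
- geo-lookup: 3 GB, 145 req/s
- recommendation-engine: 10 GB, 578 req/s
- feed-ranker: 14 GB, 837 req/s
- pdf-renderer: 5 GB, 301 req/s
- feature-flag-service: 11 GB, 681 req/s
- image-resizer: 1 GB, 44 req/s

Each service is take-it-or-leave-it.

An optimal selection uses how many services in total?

The maximum throughput within 45 GB is 3319.
For example webhook-dispatcher + thumbnail-service + feed-ranker + pdf-renderer + image-resizer achieves it, using 45 GB.
All optima have 5 services.

5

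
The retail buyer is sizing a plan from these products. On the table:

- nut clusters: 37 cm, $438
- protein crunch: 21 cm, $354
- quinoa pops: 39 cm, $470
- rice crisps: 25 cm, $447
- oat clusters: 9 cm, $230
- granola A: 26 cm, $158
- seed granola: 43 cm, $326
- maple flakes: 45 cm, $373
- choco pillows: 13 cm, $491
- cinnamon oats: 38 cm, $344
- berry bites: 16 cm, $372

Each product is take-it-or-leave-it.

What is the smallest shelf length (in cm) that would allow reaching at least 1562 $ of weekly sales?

Look for the lowest-shelf combination reaching 1562.
protein crunch + rice crisps + choco pillows + berry bites reaches 1664 using 75 cm.
No combination under 75 cm hits 1562.

75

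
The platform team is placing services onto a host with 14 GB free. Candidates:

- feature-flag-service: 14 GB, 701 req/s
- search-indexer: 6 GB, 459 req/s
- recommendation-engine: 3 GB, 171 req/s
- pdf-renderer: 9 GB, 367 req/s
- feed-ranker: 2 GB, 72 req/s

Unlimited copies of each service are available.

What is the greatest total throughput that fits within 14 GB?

990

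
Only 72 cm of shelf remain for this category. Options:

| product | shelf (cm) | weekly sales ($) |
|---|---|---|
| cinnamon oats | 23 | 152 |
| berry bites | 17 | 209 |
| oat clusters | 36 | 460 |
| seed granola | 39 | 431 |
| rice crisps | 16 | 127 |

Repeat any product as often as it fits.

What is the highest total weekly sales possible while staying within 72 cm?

920

Ranking by ratio (weekly sales/cm): oat clusters 12.78, berry bites 12.29, seed granola 11.05.
Taking 2×oat clusters: 72 cm used, 920 in weekly sales.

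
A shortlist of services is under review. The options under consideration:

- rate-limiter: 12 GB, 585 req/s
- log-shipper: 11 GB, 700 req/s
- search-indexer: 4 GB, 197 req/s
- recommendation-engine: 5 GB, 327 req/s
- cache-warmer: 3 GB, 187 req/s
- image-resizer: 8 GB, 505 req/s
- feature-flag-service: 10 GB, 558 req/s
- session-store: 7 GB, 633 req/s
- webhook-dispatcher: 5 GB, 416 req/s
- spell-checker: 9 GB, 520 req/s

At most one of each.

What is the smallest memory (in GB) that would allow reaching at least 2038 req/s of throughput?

Minimise GB subject to total throughput ≥ 2038.
log-shipper + recommendation-engine + session-store + webhook-dispatcher: 2076 throughput at 28 GB.
Below 28 GB the best achievable stays under 2038.

28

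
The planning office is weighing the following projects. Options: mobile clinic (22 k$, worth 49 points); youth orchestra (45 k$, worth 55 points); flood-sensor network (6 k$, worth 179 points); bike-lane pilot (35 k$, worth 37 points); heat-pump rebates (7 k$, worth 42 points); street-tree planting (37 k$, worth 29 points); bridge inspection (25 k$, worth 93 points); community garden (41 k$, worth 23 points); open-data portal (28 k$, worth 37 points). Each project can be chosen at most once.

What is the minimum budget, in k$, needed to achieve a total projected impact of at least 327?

Minimise k$ subject to total projected impact ≥ 327.
mobile clinic + flood-sensor network + heat-pump rebates + bridge inspection reaches 363 using 60 k$.
Below 60 k$ the best achievable stays under 327.

60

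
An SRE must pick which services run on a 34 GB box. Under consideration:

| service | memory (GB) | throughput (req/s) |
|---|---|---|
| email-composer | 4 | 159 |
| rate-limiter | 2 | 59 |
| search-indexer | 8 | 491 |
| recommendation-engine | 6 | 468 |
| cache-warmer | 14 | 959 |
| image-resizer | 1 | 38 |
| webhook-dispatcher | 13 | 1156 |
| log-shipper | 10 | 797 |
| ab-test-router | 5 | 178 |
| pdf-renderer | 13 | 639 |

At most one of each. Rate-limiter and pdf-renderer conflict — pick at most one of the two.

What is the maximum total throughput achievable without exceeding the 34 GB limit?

2621

Ranking by ratio (throughput/GB): webhook-dispatcher 88.92, log-shipper 79.70, recommendation-engine 78.00, cache-warmer 68.50.
A density-first pass picks email-composer + recommendation-engine + image-resizer + webhook-dispatcher + log-shipper — 2618 at 34 GB.
Replace email-composer and log-shipper with cache-warmer: the trade gains 3 net, giving 2621 at 34 GB.
An exhaustive check of the 1024 subsets confirms 2621.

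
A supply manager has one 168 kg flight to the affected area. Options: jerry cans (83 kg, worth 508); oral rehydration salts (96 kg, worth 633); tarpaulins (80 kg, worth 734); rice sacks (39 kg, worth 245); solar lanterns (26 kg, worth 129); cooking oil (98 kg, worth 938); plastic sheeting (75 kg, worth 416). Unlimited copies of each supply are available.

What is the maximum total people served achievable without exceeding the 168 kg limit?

1468

A density-first pass picks rice sacks + solar lanterns + cooking oil — 1312 at 163 kg.
Dropping rice sacks and solar lanterns and cooking oil frees 163 kg; slotting in 2×tarpaulins (160 kg) lifts the total to 1468 at 160 kg.
Nothing else within 168 kg beats 1468.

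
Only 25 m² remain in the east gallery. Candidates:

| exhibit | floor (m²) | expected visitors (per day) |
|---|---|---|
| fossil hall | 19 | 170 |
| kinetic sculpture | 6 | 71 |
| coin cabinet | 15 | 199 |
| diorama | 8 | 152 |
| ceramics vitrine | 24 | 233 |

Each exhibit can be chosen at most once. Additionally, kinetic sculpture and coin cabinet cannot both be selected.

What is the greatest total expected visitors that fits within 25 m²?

The ratio ordering already packs tightly: coin cabinet + diorama, 23 m², 351.
An exhaustive check of the 32 subsets confirms 351.

351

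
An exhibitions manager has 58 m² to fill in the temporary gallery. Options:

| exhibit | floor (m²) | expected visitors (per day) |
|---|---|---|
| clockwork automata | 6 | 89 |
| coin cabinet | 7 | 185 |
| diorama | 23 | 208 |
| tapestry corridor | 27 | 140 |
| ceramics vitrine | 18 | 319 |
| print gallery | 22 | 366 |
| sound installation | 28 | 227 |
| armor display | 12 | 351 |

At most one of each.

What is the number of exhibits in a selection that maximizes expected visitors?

The maximum expected visitors within 58 m² is 1125.
For example clockwork automata + ceramics vitrine + print gallery + armor display achieves it, using 58 m².
Any selection reaching 1125 contains exactly 4 exhibits.

4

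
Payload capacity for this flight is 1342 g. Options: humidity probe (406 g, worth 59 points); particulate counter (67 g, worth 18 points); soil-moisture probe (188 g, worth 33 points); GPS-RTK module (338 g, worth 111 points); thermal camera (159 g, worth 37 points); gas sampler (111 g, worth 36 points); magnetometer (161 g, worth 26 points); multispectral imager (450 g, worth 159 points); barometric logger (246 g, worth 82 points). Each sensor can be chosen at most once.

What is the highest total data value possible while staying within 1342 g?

Density check — multispectral imager 0.35, barometric logger 0.33, GPS-RTK module 0.33, gas sampler 0.32 are the best per g.
Greedy by ratio would take particulate counter + GPS-RTK module + gas sampler + multispectral imager + barometric logger: 1212 g used, total 406.
Replace particulate counter with thermal camera: the trade gains 19 net, giving 425 at 1304 g.
The closest alternative, soil-moisture probe + GPS-RTK module + gas sampler + multispectral imager + barometric logger, reaches only 421.

425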